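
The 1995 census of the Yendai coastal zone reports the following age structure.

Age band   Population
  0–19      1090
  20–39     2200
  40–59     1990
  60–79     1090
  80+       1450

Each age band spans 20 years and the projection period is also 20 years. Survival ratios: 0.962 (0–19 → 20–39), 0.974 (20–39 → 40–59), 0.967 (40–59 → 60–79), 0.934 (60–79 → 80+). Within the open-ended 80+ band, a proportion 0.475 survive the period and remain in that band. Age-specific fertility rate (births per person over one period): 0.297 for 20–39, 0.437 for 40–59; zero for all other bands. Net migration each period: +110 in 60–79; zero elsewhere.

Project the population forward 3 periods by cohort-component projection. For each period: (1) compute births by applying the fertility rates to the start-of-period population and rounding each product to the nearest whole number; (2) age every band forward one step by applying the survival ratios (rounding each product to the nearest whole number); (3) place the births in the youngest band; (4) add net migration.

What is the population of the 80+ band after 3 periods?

3326

Period 1.
Births: 2200 × 0.297 = 653 ; 1990 × 0.437 = 870 ⇒ total 1523
20–39: 1090 × 0.962 = 1049
40–59: 2200 × 0.974 = 2143
60–79: 1990 × 0.967 = 1924
80+: 1090 × 0.934 + 1450 × 0.475 = 1018 + 689 = 1707
Net migration: 60–79 + 110 → 2034
Giving 1523 / 1049 / 2143 / 2034 / 1707.
Period 2.
Births: 1049 × 0.297 = 312 ; 2143 × 0.437 = 936 ⇒ total 1248
20–39: 1523 × 0.962 = 1465
40–59: 1049 × 0.974 = 1022
60–79: 2143 × 0.967 = 2072
80+: 2034 × 0.934 + 1707 × 0.475 = 1900 + 811 = 2711
Net migration: 60–79 + 110 → 2182
Giving 1248 / 1465 / 1022 / 2182 / 2711.
Period 3.
Births: 1465 × 0.297 = 435 ; 1022 × 0.437 = 447 ⇒ total 882
20–39: 1248 × 0.962 = 1201
40–59: 1465 × 0.974 = 1427
60–79: 1022 × 0.967 = 988
80+: 2182 × 0.934 + 2711 × 0.475 = 2038 + 1288 = 3326
Net migration: 60–79 + 110 → 1098
Giving 882 / 1201 / 1427 / 1098 / 3326.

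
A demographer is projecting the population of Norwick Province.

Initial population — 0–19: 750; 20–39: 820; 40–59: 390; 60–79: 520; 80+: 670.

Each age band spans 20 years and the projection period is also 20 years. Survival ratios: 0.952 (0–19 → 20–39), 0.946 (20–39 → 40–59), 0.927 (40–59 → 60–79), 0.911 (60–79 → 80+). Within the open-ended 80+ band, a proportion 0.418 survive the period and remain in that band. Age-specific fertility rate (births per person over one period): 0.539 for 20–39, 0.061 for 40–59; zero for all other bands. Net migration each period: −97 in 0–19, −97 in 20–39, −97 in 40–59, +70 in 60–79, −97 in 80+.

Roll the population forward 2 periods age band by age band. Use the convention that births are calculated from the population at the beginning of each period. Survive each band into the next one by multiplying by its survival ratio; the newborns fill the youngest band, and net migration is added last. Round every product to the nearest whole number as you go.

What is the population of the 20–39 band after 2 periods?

254

Call the groups 1 to 5, youngest first.
— Period 1 —
Births: 820 * 0.539 = 442  |  390 * 0.061 = 24 → 466
Group 2: 750 * 0.952 = 714
Group 3: 820 * 0.946 = 776
Group 4: 390 * 0.927 = 362
Group 5: 520 * 0.911 + 670 * 0.418 = 474 + 280 = 754
Net migration: Group 1 − 97 → 369; Group 2 − 97 → 617; Group 3 − 97 → 679; Group 4 + 70 → 432; Group 5 − 97 → 657
End of period: [369, 617, 679, 432, 657]
— Period 2 —
Births: 617 * 0.539 = 333  |  679 * 0.061 = 41 → 374
Group 2: 369 * 0.952 = 351
Group 3: 617 * 0.946 = 584
Group 4: 679 * 0.927 = 629
Group 5: 432 * 0.911 + 657 * 0.418 = 394 + 275 = 669
Net migration: Group 1 − 97 → 277; Group 2 − 97 → 254; Group 3 − 97 → 487; Group 4 + 70 → 699; Group 5 − 97 → 572
End of period: [277, 254, 487, 699, 572]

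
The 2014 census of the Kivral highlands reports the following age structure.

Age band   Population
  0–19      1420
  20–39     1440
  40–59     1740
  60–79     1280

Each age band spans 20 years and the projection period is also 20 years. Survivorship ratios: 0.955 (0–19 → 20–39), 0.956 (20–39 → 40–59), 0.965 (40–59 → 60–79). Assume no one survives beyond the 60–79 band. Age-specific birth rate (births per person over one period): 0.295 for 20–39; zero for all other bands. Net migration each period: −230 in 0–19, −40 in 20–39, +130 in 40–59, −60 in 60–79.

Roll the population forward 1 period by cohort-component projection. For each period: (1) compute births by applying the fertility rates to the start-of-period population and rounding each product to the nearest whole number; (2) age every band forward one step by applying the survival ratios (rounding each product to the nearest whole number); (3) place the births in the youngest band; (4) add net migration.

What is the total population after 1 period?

4637

[period 1]
Births: 1440 * 0.295 = 425
20–39: 1420 * 0.955 = 1356
40–59: 1440 * 0.956 = 1377
60–79: 1740 * 0.965 = 1679
Net migration: 0–19 − 230 → 195; 20–39 − 40 → 1316; 40–59 + 130 → 1507; 60–79 − 60 → 1619
End of period: [195, 1316, 1507, 1619]
Total after period 1: 195 + 1316 + 1507 + 1619 = 4637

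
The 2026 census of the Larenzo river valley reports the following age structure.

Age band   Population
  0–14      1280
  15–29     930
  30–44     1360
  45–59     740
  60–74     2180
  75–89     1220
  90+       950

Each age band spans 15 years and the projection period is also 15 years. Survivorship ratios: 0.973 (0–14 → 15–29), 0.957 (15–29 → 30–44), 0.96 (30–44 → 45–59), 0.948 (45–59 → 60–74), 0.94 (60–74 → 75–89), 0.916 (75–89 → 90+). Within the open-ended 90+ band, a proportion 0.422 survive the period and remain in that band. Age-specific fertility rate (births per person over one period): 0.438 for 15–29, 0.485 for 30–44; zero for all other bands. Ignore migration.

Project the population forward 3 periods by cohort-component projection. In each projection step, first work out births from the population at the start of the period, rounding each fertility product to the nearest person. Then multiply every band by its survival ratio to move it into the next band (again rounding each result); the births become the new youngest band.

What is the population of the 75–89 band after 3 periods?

After projecting period 1:
Births: 930 × 0.438 = 407 ; 1360 × 0.485 = 660 → total 1067
15–29: 1280 × 0.973 = 1245
30–44: 930 × 0.957 = 890
45–59: 1360 × 0.96 = 1306
60–74: 740 × 0.948 = 702
75–89: 2180 × 0.94 = 2049
90+: 1220 × 0.916 + 950 × 0.422 = 1118 + 401 = 1519
Giving 1067 / 1245 / 890 / 1306 / 702 / 2049 / 1519.
After projecting period 2:
Births: 1245 × 0.438 = 545 ; 890 × 0.485 = 432 → total 977
15–29: 1067 × 0.973 = 1038
30–44: 1245 × 0.957 = 1191
45–59: 890 × 0.96 = 854
60–74: 1306 × 0.948 = 1238
75–89: 702 × 0.94 = 660
90+: 2049 × 0.916 + 1519 × 0.422 = 1877 + 641 = 2518
Giving 977 / 1038 / 1191 / 854 / 1238 / 660 / 2518.
After projecting period 3:
Births: 1038 × 0.438 = 455 ; 1191 × 0.485 = 578 → total 1033
15–29: 977 × 0.973 = 951
30–44: 1038 × 0.957 = 993
45–59: 1191 × 0.96 = 1143
60–74: 854 × 0.948 = 810
75–89: 1238 × 0.94 = 1164
90+: 660 × 0.916 + 2518 × 0.422 = 605 + 1063 = 1668
Giving 1033 / 951 / 993 / 1143 / 810 / 1164 / 1668.

1164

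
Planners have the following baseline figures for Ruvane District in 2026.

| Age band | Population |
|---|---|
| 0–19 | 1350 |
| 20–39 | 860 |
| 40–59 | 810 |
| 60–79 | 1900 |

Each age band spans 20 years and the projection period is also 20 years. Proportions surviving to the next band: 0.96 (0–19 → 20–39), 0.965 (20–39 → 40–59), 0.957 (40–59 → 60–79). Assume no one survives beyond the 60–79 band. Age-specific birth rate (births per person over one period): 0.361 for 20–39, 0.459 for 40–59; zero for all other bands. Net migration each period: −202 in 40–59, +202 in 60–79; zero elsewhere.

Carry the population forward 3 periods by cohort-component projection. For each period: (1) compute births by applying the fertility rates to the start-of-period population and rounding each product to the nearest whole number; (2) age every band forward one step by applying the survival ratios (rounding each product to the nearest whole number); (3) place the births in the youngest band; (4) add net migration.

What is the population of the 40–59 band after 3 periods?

430

— Period 1 —
Births: 860 × 0.361 = 310  |  810 × 0.459 = 372 → total 682
20–39: 1350 × 0.96 = 1296
40–59: 860 × 0.965 = 830
60–79: 810 × 0.957 = 775
Net migration: 40–59 − 202 → 628; 60–79 + 202 → 977
End of period: [682, 1296, 628, 977]
— Period 2 —
Births: 1296 × 0.361 = 468  |  628 × 0.459 = 288 → total 756
20–39: 682 × 0.96 = 655
40–59: 1296 × 0.965 = 1251
60–79: 628 × 0.957 = 601
Net migration: 40–59 − 202 → 1049; 60–79 + 202 → 803
End of period: [756, 655, 1049, 803]
— Period 3 —
Births: 655 × 0.361 = 236  |  1049 × 0.459 = 481 → total 717
20–39: 756 × 0.96 = 726
40–59: 655 × 0.965 = 632
60–79: 1049 × 0.957 = 1004
Net migration: 40–59 − 202 → 430; 60–79 + 202 → 1206
End of period: [717, 726, 430, 1206]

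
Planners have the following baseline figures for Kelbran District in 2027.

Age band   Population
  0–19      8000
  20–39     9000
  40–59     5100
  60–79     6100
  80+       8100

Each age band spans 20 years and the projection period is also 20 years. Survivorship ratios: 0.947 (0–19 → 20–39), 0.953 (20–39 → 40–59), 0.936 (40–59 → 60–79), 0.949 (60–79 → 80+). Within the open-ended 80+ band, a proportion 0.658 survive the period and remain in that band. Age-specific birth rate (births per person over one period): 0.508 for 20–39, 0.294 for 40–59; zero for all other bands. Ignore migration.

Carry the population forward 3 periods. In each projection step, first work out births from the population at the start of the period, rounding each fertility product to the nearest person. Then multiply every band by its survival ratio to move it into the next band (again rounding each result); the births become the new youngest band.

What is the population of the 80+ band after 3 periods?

Call the groups 1 to 5, youngest first.
Period 1:
Births: 9000 × 0.508 = 4572, 5100 × 0.294 = 1499 → total 6071
Group 2: 8000 × 0.947 = 7576
Group 3: 9000 × 0.953 = 8577
Group 4: 5100 × 0.936 = 4774
Group 5: 6100 × 0.949 + 8100 × 0.658 = 5789 + 5330 = 11119
→ [6071, 7576, 8577, 4774, 11119]
Period 2:
Births: 7576 × 0.508 = 3849, 8577 × 0.294 = 2522 → total 6371
Group 2: 6071 × 0.947 = 5749
Group 3: 7576 × 0.953 = 7220
Group 4: 8577 × 0.936 = 8028
Group 5: 4774 × 0.949 + 11119 × 0.658 = 4531 + 7316 = 11847
→ [6371, 5749, 7220, 8028, 11847]
Period 3:
Births: 5749 × 0.508 = 2920, 7220 × 0.294 = 2123 → total 5043
Group 2: 6371 × 0.947 = 6033
Group 3: 5749 × 0.953 = 5479
Group 4: 7220 × 0.936 = 6758
Group 5: 8028 × 0.949 + 11847 × 0.658 = 7619 + 7795 = 15414
→ [5043, 6033, 5479, 6758, 15414]

15414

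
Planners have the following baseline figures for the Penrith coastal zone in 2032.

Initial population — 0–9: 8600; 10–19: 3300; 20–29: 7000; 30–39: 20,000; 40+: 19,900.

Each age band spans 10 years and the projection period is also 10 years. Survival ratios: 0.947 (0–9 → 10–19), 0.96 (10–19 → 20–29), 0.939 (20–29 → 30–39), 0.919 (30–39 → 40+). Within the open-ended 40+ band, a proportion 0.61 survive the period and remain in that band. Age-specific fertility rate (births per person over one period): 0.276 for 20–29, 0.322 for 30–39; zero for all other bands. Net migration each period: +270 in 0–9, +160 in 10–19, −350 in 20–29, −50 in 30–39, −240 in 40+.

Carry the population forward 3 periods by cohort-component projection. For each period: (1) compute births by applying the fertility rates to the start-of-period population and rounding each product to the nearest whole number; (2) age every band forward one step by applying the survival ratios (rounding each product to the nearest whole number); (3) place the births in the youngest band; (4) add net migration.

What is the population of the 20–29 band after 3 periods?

Let group 1 be 0–9 through group 5 = 40+.
Period 1:
Births: 7000 × 0.276 = 1932 ; 20000 × 0.322 = 6440 → 8372
Group 2: 8600 × 0.947 = 8144
Group 3: 3300 × 0.96 = 3168
Group 4: 7000 × 0.939 = 6573
Group 5: 20000 × 0.919 + 19900 × 0.61 = 18380 + 12139 = 30519
Net migration: Group 1 + 270 → 8642; Group 2 + 160 → 8304; Group 3 − 350 → 2818; Group 4 − 50 → 6523; Group 5 − 240 → 30279
End of period: [8642, 8304, 2818, 6523, 30279]
Period 2:
Births: 2818 × 0.276 = 778 ; 6523 × 0.322 = 2100 → 2878
Group 2: 8642 × 0.947 = 8184
Group 3: 8304 × 0.96 = 7972
Group 4: 2818 × 0.939 = 2646
Group 5: 6523 × 0.919 + 30279 × 0.61 = 5995 + 18470 = 24465
Net migration: Group 1 + 270 → 3148; Group 2 + 160 → 8344; Group 3 − 350 → 7622; Group 4 − 50 → 2596; Group 5 − 240 → 24225
End of period: [3148, 8344, 7622, 2596, 24225]
Period 3:
Births: 7622 × 0.276 = 2104 ; 2596 × 0.322 = 836 → 2940
Group 2: 3148 × 0.947 = 2981
Group 3: 8344 × 0.96 = 8010
Group 4: 7622 × 0.939 = 7157
Group 5: 2596 × 0.919 + 24225 × 0.61 = 2386 + 14777 = 17163
Net migration: Group 1 + 270 → 3210; Group 2 + 160 → 3141; Group 3 − 350 → 7660; Group 4 − 50 → 7107; Group 5 − 240 → 16923
End of period: [3210, 3141, 7660, 7107, 16923]

7660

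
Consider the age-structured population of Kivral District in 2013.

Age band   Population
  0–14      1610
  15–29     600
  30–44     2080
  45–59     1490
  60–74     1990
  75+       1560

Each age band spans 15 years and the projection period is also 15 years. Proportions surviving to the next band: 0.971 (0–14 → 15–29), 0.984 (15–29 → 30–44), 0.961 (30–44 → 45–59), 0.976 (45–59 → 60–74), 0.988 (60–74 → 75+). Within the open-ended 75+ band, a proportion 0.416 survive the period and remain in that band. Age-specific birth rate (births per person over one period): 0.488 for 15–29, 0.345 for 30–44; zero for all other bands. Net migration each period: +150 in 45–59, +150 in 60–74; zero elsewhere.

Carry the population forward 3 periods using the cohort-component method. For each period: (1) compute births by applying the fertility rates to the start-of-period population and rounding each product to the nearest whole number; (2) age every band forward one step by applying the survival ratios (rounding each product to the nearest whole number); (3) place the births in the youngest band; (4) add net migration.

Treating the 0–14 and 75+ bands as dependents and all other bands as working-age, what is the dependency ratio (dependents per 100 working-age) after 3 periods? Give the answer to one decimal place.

Period 1.
Births: 600 * 0.488 = 293, 2080 * 0.345 = 718 ⇒ total 1011
15–29: 1610 * 0.971 = 1563
30–44: 600 * 0.984 = 590
45–59: 2080 * 0.961 = 1999
60–74: 1490 * 0.976 = 1454
75+: 1990 * 0.988 + 1560 * 0.416 = 1966 + 649 = 2615
Net migration: 45–59 + 150 → 2149; 60–74 + 150 → 1604
Giving 1011 / 1563 / 590 / 2149 / 1604 / 2615.
Period 2.
Births: 1563 * 0.488 = 763, 590 * 0.345 = 204 ⇒ total 967
15–29: 1011 * 0.971 = 982
30–44: 1563 * 0.984 = 1538
45–59: 590 * 0.961 = 567
60–74: 2149 * 0.976 = 2097
75+: 1604 * 0.988 + 2615 * 0.416 = 1585 + 1088 = 2673
Net migration: 45–59 + 150 → 717; 60–74 + 150 → 2247
Giving 967 / 982 / 1538 / 717 / 2247 / 2673.
Period 3.
Births: 982 * 0.488 = 479, 1538 * 0.345 = 531 ⇒ total 1010
15–29: 967 * 0.971 = 939
30–44: 982 * 0.984 = 966
45–59: 1538 * 0.961 = 1478
60–74: 717 * 0.976 = 700
75+: 2247 * 0.988 + 2673 * 0.416 = 2220 + 1112 = 3332
Net migration: 45–59 + 150 → 1628; 60–74 + 150 → 850
Giving 1010 / 939 / 966 / 1628 / 850 / 3332.
Dependents (band 0–14 + band 75+) = 1010 + 3332 = 4342; working-age = 4383; ratio = 4342/4383 × 100 = 99.1

99.1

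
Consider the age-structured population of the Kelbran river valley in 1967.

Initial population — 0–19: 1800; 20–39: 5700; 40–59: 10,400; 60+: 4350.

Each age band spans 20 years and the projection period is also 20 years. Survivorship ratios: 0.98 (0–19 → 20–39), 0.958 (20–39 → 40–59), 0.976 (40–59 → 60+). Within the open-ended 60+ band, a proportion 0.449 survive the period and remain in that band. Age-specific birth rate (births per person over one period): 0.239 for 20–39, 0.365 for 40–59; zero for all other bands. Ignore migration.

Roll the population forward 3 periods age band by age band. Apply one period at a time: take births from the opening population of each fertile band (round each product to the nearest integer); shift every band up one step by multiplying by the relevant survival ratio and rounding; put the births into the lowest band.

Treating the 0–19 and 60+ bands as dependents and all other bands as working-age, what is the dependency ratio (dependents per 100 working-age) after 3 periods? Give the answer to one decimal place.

115.2

(Bands numbered youngest = 1 to oldest = 4.)
Period 1:
Births: 5700 × 0.239 = 1362, 10400 × 0.365 = 3796 — total 5158
Band 2: 1800 × 0.98 = 1764
Band 3: 5700 × 0.958 = 5461
Band 4: 10400 × 0.976 + 4350 × 0.449 = 10150 + 1953 = 12103
Giving 5158 / 1764 / 5461 / 12103.
Period 2:
Births: 1764 × 0.239 = 422, 5461 × 0.365 = 1993 — total 2415
Band 2: 5158 × 0.98 = 5055
Band 3: 1764 × 0.958 = 1690
Band 4: 5461 × 0.976 + 12103 × 0.449 = 5330 + 5434 = 10764
Giving 2415 / 5055 / 1690 / 10764.
Period 3:
Births: 5055 × 0.239 = 1208, 1690 × 0.365 = 617 — total 1825
Band 2: 2415 × 0.98 = 2367
Band 3: 5055 × 0.958 = 4843
Band 4: 1690 × 0.976 + 10764 × 0.449 = 1649 + 4833 = 6482
Giving 1825 / 2367 / 4843 / 6482.
Dependents (band 0–19 + band 60+) = 1825 + 6482 = 8307; working-age = 7210; ratio = 8307/7210 × 100 = 115.2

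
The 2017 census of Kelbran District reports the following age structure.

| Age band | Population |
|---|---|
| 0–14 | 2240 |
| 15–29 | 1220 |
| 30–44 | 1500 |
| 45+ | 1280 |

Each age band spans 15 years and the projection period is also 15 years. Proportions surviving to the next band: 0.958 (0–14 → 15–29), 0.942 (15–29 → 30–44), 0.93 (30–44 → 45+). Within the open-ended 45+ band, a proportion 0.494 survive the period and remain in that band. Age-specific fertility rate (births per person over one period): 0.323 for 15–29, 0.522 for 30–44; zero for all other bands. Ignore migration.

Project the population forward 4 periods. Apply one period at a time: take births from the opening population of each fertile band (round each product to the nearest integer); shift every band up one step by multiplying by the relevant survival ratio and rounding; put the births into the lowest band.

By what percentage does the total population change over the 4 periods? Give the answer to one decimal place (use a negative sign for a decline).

Let group 1 be 0–14 through group 4 = 45+.
After projecting period 1:
Births: 1220 * 0.323 = 394  |  1500 * 0.522 = 783 ⇒ total 1177
Group 2: 2240 * 0.958 = 2146
Group 3: 1220 * 0.942 = 1149
Group 4: 1500 * 0.93 + 1280 * 0.494 = 1395 + 632 = 2027
End of period: [1177, 2146, 1149, 2027]
After projecting period 2:
Births: 2146 * 0.323 = 693  |  1149 * 0.522 = 600 ⇒ total 1293
Group 2: 1177 * 0.958 = 1128
Group 3: 2146 * 0.942 = 2022
Group 4: 1149 * 0.93 + 2027 * 0.494 = 1069 + 1001 = 2070
End of period: [1293, 1128, 2022, 2070]
After projecting period 3:
Births: 1128 * 0.323 = 364  |  2022 * 0.522 = 1055 ⇒ total 1419
Group 2: 1293 * 0.958 = 1239
Group 3: 1128 * 0.942 = 1063
Group 4: 2022 * 0.93 + 2070 * 0.494 = 1880 + 1023 = 2903
End of period: [1419, 1239, 1063, 2903]
After projecting period 4:
Births: 1239 * 0.323 = 400  |  1063 * 0.522 = 555 ⇒ total 955
Group 2: 1419 * 0.958 = 1359
Group 3: 1239 * 0.942 = 1167
Group 4: 1063 * 0.93 + 2903 * 0.494 = 989 + 1434 = 2423
End of period: [955, 1359, 1167, 2423]
Total: 6240 → 5904; change = -336; percentage change = -5.4%

-5.4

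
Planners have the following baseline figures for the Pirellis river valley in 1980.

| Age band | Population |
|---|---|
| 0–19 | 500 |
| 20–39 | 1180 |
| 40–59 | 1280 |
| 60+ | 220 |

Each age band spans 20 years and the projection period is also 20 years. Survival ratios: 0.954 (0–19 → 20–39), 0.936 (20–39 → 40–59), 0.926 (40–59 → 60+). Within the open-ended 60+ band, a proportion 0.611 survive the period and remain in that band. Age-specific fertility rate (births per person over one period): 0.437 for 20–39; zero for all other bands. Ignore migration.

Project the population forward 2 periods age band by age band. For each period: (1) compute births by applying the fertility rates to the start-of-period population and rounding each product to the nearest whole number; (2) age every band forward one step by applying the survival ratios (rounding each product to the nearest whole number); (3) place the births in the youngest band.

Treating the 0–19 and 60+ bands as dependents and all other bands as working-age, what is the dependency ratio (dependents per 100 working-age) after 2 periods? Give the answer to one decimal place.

217.1

Call the groups 1 to 4, youngest first.
Period 1.
Births: 1180 * 0.437 = 516
Group 2: 500 * 0.954 = 477
Group 3: 1180 * 0.936 = 1104
Group 4: 1280 * 0.926 + 220 * 0.611 = 1185 + 134 = 1319
Population now: 0–19=516, 20–39=477, 40–59=1104, 60+=1319
Period 2.
Births: 477 * 0.437 = 208
Group 2: 516 * 0.954 = 492
Group 3: 477 * 0.936 = 446
Group 4: 1104 * 0.926 + 1319 * 0.611 = 1022 + 806 = 1828
Population now: 0–19=208, 20–39=492, 40–59=446, 60+=1828
Dependents (band 0–19 + band 60+) = 208 + 1828 = 2036; working-age = 938; ratio = 2036/938 × 100 = 217.1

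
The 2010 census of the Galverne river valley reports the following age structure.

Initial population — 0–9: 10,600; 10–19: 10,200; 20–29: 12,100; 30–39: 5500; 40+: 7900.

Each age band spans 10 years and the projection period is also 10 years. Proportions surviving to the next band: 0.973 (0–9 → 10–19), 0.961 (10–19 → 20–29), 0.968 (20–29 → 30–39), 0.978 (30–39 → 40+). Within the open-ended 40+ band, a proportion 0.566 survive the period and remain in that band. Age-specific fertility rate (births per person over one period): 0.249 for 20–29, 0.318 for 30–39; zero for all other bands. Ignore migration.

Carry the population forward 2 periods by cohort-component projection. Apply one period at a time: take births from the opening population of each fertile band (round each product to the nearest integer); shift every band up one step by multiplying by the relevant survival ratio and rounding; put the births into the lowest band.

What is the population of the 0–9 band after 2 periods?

6166

Let group 1 be 0–9 through group 5 = 40+.
After projecting period 1:
Births: 12100 × 0.249 = 3013  |  5500 × 0.318 = 1749 ⇒ total 4762
Group 2: 10600 × 0.973 = 10314
Group 3: 10200 × 0.961 = 9802
Group 4: 12100 × 0.968 = 11713
Group 5: 5500 × 0.978 + 7900 × 0.566 = 5379 + 4471 = 9850
→ [4762, 10314, 9802, 11713, 9850]
After projecting period 2:
Births: 9802 × 0.249 = 2441  |  11713 × 0.318 = 3725 ⇒ total 6166
Group 2: 4762 × 0.973 = 4633
Group 3: 10314 × 0.961 = 9912
Group 4: 9802 × 0.968 = 9488
Group 5: 11713 × 0.978 + 9850 × 0.566 = 11455 + 5575 = 17030
→ [6166, 4633, 9912, 9488, 17030]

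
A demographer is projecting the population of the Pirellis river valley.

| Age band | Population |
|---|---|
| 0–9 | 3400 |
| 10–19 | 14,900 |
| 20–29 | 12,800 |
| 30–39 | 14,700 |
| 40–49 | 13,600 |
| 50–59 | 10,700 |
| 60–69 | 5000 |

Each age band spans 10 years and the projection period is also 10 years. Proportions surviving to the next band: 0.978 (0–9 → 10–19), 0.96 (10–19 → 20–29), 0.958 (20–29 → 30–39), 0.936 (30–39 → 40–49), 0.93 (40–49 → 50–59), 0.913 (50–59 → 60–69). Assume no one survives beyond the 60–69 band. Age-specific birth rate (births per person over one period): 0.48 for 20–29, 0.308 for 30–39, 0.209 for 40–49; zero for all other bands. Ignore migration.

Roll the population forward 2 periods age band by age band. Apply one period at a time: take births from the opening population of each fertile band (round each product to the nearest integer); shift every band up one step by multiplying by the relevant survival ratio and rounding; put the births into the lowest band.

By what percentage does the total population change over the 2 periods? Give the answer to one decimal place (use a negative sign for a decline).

5.8

Let band 1 be 0–9 through band 7 = 60–69.
Period 1:
Births: 12800 * 0.48 = 6144, 14700 * 0.308 = 4528, 13600 * 0.209 = 2842 ⇒ total 13514
Band 2: 3400 * 0.978 = 3325
Band 3: 14900 * 0.96 = 14304
Band 4: 12800 * 0.958 = 12262
Band 5: 14700 * 0.936 = 13759
Band 6: 13600 * 0.93 = 12648
Band 7: 10700 * 0.913 = 9769
End of period: [13514, 3325, 14304, 12262, 13759, 12648, 9769]
Period 2:
Births: 14304 * 0.48 = 6866, 12262 * 0.308 = 3777, 13759 * 0.209 = 2876 ⇒ total 13519
Band 2: 13514 * 0.978 = 13217
Band 3: 3325 * 0.96 = 3192
Band 4: 14304 * 0.958 = 13703
Band 5: 12262 * 0.936 = 11477
Band 6: 13759 * 0.93 = 12796
Band 7: 12648 * 0.913 = 11548
End of period: [13519, 13217, 3192, 13703, 11477, 12796, 11548]
Total: 75100 → 79452; change = 4352; percentage change = 5.8%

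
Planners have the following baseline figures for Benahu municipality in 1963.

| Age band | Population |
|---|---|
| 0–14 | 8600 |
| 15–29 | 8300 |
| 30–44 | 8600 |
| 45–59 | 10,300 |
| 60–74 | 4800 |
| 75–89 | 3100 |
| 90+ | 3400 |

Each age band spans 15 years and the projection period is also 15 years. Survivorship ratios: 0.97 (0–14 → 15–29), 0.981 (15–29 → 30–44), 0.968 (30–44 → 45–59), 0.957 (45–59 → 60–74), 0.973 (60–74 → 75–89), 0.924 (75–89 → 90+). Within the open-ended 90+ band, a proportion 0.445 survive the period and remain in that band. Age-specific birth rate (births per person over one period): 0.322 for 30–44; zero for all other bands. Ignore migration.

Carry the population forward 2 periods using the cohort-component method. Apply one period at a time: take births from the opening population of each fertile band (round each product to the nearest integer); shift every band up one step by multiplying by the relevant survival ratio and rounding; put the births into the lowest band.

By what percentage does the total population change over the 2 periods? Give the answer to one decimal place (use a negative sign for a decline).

— Period 1 —
Births: 8600 * 0.322 = 2769
15–29: 8600 * 0.97 = 8342
30–44: 8300 * 0.981 = 8142
45–59: 8600 * 0.968 = 8325
60–74: 10300 * 0.957 = 9857
75–89: 4800 * 0.973 = 4670
90+: 3100 * 0.924 + 3400 * 0.445 = 2864 + 1513 = 4377
Population now: 0–14=2769, 15–29=8342, 30–44=8142, 45–59=8325, 60–74=9857, 75–89=4670, 90+=4377
— Period 2 —
Births: 8142 * 0.322 = 2622
15–29: 2769 * 0.97 = 2686
30–44: 8342 * 0.981 = 8184
45–59: 8142 * 0.968 = 7881
60–74: 8325 * 0.957 = 7967
75–89: 9857 * 0.973 = 9591
90+: 4670 * 0.924 + 4377 * 0.445 = 4315 + 1948 = 6263
Population now: 0–14=2622, 15–29=2686, 30–44=8184, 45–59=7881, 60–74=7967, 75–89=9591, 90+=6263
Total: 47100 → 45194; change = -1906; percentage change = -4.0%

-4.0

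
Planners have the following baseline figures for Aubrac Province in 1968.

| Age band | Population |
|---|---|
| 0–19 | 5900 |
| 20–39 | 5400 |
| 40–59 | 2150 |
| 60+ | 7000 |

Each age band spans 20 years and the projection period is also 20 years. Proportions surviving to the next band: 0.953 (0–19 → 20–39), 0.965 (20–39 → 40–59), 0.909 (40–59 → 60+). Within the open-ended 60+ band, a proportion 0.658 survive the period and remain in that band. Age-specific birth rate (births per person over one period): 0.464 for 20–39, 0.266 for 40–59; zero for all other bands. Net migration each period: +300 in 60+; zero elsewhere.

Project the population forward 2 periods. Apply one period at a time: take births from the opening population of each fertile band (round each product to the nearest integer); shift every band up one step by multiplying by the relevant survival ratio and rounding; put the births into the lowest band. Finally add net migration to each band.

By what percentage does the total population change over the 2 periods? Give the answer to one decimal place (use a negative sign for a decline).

Period 1.
Births: 5400 * 0.464 = 2506 ; 2150 * 0.266 = 572 → total 3078
20–39: 5900 * 0.953 = 5623
40–59: 5400 * 0.965 = 5211
60+: 2150 * 0.909 + 7000 * 0.658 = 1954 + 4606 = 6560
Net migration: 60+ + 300 → 6860
End of period: [3078, 5623, 5211, 6860]
Period 2.
Births: 5623 * 0.464 = 2609 ; 5211 * 0.266 = 1386 → total 3995
20–39: 3078 * 0.953 = 2933
40–59: 5623 * 0.965 = 5426
60+: 5211 * 0.909 + 6860 * 0.658 = 4737 + 4514 = 9251
Net migration: 60+ + 300 → 9551
End of period: [3995, 2933, 5426, 9551]
Total: 20450 → 21905; change = 1455; percentage change = 7.1%

7.1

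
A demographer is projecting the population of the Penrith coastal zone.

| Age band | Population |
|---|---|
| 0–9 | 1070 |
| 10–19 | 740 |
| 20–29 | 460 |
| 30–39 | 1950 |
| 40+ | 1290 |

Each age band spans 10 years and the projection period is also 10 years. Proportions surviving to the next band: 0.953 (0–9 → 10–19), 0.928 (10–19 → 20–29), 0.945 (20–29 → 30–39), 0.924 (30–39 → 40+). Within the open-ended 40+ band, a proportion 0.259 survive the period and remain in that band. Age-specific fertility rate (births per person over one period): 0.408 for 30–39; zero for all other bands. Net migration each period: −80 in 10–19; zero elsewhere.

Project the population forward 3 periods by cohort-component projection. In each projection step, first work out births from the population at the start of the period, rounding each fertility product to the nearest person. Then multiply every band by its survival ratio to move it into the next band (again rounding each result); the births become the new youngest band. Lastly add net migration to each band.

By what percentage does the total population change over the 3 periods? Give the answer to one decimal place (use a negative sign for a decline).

-51.8

Period 1:
Births: 1950 × 0.408 = 796
10–19: 1070 × 0.953 = 1020
20–29: 740 × 0.928 = 687
30–39: 460 × 0.945 = 435
40+: 1950 × 0.924 + 1290 × 0.259 = 1802 + 334 = 2136
Net migration: 10–19 − 80 → 940
End of period: [796, 940, 687, 435, 2136]
Period 2:
Births: 435 × 0.408 = 177
10–19: 796 × 0.953 = 759
20–29: 940 × 0.928 = 872
30–39: 687 × 0.945 = 649
40+: 435 × 0.924 + 2136 × 0.259 = 402 + 553 = 955
Net migration: 10–19 − 80 → 679
End of period: [177, 679, 872, 649, 955]
Period 3:
Births: 649 × 0.408 = 265
10–19: 177 × 0.953 = 169
20–29: 679 × 0.928 = 630
30–39: 872 × 0.945 = 824
40+: 649 × 0.924 + 955 × 0.259 = 600 + 247 = 847
Net migration: 10–19 − 80 → 89
End of period: [265, 89, 630, 824, 847]
Total: 5510 → 2655; change = -2855; percentage change = -51.8%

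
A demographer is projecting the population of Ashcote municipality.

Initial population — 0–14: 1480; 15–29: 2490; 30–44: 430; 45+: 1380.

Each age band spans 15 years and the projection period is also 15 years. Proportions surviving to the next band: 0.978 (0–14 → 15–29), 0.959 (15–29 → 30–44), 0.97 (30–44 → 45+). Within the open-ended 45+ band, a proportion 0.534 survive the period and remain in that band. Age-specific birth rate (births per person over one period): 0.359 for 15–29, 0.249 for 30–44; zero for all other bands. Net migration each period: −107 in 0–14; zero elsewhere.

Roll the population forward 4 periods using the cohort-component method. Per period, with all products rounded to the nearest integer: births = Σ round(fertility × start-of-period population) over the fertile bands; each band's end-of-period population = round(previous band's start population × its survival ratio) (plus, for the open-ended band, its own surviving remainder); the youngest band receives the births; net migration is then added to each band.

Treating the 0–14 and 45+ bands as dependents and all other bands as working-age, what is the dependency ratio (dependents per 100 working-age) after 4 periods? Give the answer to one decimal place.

190.0

[period 1]
Births: 2490 * 0.359 = 894  |  430 * 0.249 = 107 → total 1001
15–29: 1480 * 0.978 = 1447
30–44: 2490 * 0.959 = 2388
45+: 430 * 0.97 + 1380 * 0.534 = 417 + 737 = 1154
Net migration: 0–14 − 107 → 894
End of period: [894, 1447, 2388, 1154]
[period 2]
Births: 1447 * 0.359 = 519  |  2388 * 0.249 = 595 → total 1114
15–29: 894 * 0.978 = 874
30–44: 1447 * 0.959 = 1388
45+: 2388 * 0.97 + 1154 * 0.534 = 2316 + 616 = 2932
Net migration: 0–14 − 107 → 1007
End of period: [1007, 874, 1388, 2932]
[period 3]
Births: 874 * 0.359 = 314  |  1388 * 0.249 = 346 → total 660
15–29: 1007 * 0.978 = 985
30–44: 874 * 0.959 = 838
45+: 1388 * 0.97 + 2932 * 0.534 = 1346 + 1566 = 2912
Net migration: 0–14 − 107 → 553
End of period: [553, 985, 838, 2912]
[period 4]
Births: 985 * 0.359 = 354  |  838 * 0.249 = 209 → total 563
15–29: 553 * 0.978 = 541
30–44: 985 * 0.959 = 945
45+: 838 * 0.97 + 2912 * 0.534 = 813 + 1555 = 2368
Net migration: 0–14 − 107 → 456
End of period: [456, 541, 945, 2368]
Dependents (band 0–14 + band 45+) = 456 + 2368 = 2824; working-age = 1486; ratio = 2824/1486 × 100 = 190.0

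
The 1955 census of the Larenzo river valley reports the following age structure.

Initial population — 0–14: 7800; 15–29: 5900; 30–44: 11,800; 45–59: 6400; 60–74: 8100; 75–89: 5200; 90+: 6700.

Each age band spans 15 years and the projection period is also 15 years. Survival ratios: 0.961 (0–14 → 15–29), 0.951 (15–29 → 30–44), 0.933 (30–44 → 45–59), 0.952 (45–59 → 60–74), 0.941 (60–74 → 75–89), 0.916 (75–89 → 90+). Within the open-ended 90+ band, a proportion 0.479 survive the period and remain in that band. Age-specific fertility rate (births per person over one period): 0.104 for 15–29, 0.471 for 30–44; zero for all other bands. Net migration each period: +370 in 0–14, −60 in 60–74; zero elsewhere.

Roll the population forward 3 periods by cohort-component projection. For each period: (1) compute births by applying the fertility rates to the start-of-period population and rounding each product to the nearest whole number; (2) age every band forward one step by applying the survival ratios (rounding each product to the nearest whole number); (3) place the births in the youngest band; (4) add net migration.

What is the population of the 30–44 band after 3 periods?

5979

Period 1.
Births: 5900 × 0.104 = 614  |  11800 × 0.471 = 5558 — total 6172
15–29: 7800 × 0.961 = 7496
30–44: 5900 × 0.951 = 5611
45–59: 11800 × 0.933 = 11009
60–74: 6400 × 0.952 = 6093
75–89: 8100 × 0.941 = 7622
90+: 5200 × 0.916 + 6700 × 0.479 = 4763 + 3209 = 7972
Net migration: 0–14 + 370 → 6542; 60–74 − 60 → 6033
End of period: [6542, 7496, 5611, 11009, 6033, 7622, 7972]
Period 2.
Births: 7496 × 0.104 = 780  |  5611 × 0.471 = 2643 — total 3423
15–29: 6542 × 0.961 = 6287
30–44: 7496 × 0.951 = 7129
45–59: 5611 × 0.933 = 5235
60–74: 11009 × 0.952 = 10481
75–89: 6033 × 0.941 = 5677
90+: 7622 × 0.916 + 7972 × 0.479 = 6982 + 3819 = 10801
Net migration: 0–14 + 370 → 3793; 60–74 − 60 → 10421
End of period: [3793, 6287, 7129, 5235, 10421, 5677, 10801]
Period 3.
Births: 6287 × 0.104 = 654  |  7129 × 0.471 = 3358 — total 4012
15–29: 3793 × 0.961 = 3645
30–44: 6287 × 0.951 = 5979
45–59: 7129 × 0.933 = 6651
60–74: 5235 × 0.952 = 4984
75–89: 10421 × 0.941 = 9806
90+: 5677 × 0.916 + 10801 × 0.479 = 5200 + 5174 = 10374
Net migration: 0–14 + 370 → 4382; 60–74 − 60 → 4924
End of period: [4382, 3645, 5979, 6651, 4924, 9806, 10374]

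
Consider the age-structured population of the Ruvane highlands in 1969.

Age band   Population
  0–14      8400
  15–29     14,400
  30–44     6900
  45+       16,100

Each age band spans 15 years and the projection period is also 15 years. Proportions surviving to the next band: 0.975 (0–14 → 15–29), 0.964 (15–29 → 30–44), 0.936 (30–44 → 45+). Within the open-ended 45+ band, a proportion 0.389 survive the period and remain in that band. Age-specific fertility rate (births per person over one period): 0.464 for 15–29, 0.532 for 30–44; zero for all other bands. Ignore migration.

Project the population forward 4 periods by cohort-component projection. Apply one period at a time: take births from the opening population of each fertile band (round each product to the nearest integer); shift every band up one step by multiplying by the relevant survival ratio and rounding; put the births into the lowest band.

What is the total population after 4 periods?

(Groups numbered youngest = 1 to oldest = 4.)
Period 1.
Births: 14400 * 0.464 = 6682, 6900 * 0.532 = 3671 → total 10353
Group 2: 8400 * 0.975 = 8190
Group 3: 14400 * 0.964 = 13882
Group 4: 6900 * 0.936 + 16100 * 0.389 = 6458 + 6263 = 12721
End of period: [10353, 8190, 13882, 12721]
Period 2.
Births: 8190 * 0.464 = 3800, 13882 * 0.532 = 7385 → total 11185
Group 2: 10353 * 0.975 = 10094
Group 3: 8190 * 0.964 = 7895
Group 4: 13882 * 0.936 + 12721 * 0.389 = 12994 + 4948 = 17942
End of period: [11185, 10094, 7895, 17942]
Period 3.
Births: 10094 * 0.464 = 4684, 7895 * 0.532 = 4200 → total 8884
Group 2: 11185 * 0.975 = 10905
Group 3: 10094 * 0.964 = 9731
Group 4: 7895 * 0.936 + 17942 * 0.389 = 7390 + 6979 = 14369
End of period: [8884, 10905, 9731, 14369]
Period 4.
Births: 10905 * 0.464 = 5060, 9731 * 0.532 = 5177 → total 10237
Group 2: 8884 * 0.975 = 8662
Group 3: 10905 * 0.964 = 10512
Group 4: 9731 * 0.936 + 14369 * 0.389 = 9108 + 5590 = 14698
End of period: [10237, 8662, 10512, 14698]
Total after period 4: 10237 + 8662 + 10512 + 14698 = 44109

44109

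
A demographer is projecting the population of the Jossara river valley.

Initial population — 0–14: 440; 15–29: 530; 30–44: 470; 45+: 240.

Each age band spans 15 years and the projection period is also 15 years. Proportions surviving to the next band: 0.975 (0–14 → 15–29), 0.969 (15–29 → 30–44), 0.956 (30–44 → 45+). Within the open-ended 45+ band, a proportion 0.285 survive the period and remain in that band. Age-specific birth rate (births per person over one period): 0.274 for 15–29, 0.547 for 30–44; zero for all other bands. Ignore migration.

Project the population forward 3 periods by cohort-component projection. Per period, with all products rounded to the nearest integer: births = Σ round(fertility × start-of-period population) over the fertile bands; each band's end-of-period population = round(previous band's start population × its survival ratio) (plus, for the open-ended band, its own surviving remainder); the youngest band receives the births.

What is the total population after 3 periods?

After projecting period 1:
Births: 530 * 0.274 = 145 ; 470 * 0.547 = 257 ⇒ total 402
15–29: 440 * 0.975 = 429
30–44: 530 * 0.969 = 514
45+: 470 * 0.956 + 240 * 0.285 = 449 + 68 = 517
Giving 402 / 429 / 514 / 517.
After projecting period 2:
Births: 429 * 0.274 = 118 ; 514 * 0.547 = 281 ⇒ total 399
15–29: 402 * 0.975 = 392
30–44: 429 * 0.969 = 416
45+: 514 * 0.956 + 517 * 0.285 = 491 + 147 = 638
Giving 399 / 392 / 416 / 638.
After projecting period 3:
Births: 392 * 0.274 = 107 ; 416 * 0.547 = 228 ⇒ total 335
15–29: 399 * 0.975 = 389
30–44: 392 * 0.969 = 380
45+: 416 * 0.956 + 638 * 0.285 = 398 + 182 = 580
Giving 335 / 389 / 380 / 580.
Total after period 3: 335 + 389 + 380 + 580 = 1684

1684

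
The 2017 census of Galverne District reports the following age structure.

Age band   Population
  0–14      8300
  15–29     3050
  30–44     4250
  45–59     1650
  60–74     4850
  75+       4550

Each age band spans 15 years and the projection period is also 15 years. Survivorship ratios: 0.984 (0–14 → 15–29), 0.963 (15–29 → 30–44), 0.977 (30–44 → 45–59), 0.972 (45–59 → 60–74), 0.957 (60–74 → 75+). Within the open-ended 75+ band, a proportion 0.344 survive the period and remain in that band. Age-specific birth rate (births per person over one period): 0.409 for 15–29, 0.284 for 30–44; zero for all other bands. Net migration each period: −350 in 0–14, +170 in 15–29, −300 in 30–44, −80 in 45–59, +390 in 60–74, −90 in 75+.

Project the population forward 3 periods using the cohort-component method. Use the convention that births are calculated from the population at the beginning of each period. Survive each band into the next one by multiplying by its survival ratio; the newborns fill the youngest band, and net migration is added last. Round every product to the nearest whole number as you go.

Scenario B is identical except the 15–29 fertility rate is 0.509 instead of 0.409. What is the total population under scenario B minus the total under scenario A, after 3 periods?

1487

Call the bands 1 to 6, youngest first.
Period 1.
Births: 3050 * 0.409 = 1247, 4250 * 0.284 = 1207 — total 2454
Band 2: 8300 * 0.984 = 8167
Band 3: 3050 * 0.963 = 2937
Band 4: 4250 * 0.977 = 4152
Band 5: 1650 * 0.972 = 1604
Band 6: 4850 * 0.957 + 4550 * 0.344 = 4641 + 1565 = 6206
Net migration: Band 1 − 350 → 2104; Band 2 + 170 → 8337; Band 3 − 300 → 2637; Band 4 − 80 → 4072; Band 5 + 390 → 1994; Band 6 − 90 → 6116
→ [2104, 8337, 2637, 4072, 1994, 6116]
Period 2.
Births: 8337 * 0.409 = 3410, 2637 * 0.284 = 749 — total 4159
Band 2: 2104 * 0.984 = 2070
Band 3: 8337 * 0.963 = 8029
Band 4: 2637 * 0.977 = 2576
Band 5: 4072 * 0.972 = 3958
Band 6: 1994 * 0.957 + 6116 * 0.344 = 1908 + 2104 = 4012
Net migration: Band 1 − 350 → 3809; Band 2 + 170 → 2240; Band 3 − 300 → 7729; Band 4 − 80 → 2496; Band 5 + 390 → 4348; Band 6 − 90 → 3922
→ [3809, 2240, 7729, 2496, 4348, 3922]
Period 3.
Births: 2240 * 0.409 = 916, 7729 * 0.284 = 2195 — total 3111
Band 2: 3809 * 0.984 = 3748
Band 3: 2240 * 0.963 = 2157
Band 4: 7729 * 0.977 = 7551
Band 5: 2496 * 0.972 = 2426
Band 6: 4348 * 0.957 + 3922 * 0.344 = 4161 + 1349 = 5510
Net migration: Band 1 − 350 → 2761; Band 2 + 170 → 3918; Band 3 − 300 → 1857; Band 4 − 80 → 7471; Band 5 + 390 → 2816; Band 6 − 90 → 5420
→ [2761, 3918, 1857, 7471, 2816, 5420]
Scenario A total after 3 periods: 24243
Scenario B projection —
Period 1.
Births: 3050 * 0.509 = 1552, 4250 * 0.284 = 1207 — total 2759
Band 2: 8300 * 0.984 = 8167
Band 3: 3050 * 0.963 = 2937
Band 4: 4250 * 0.977 = 4152
Band 5: 1650 * 0.972 = 1604
Band 6: 4850 * 0.957 + 4550 * 0.344 = 4641 + 1565 = 6206
Net migration: Band 1 − 350 → 2409; Band 2 + 170 → 8337; Band 3 − 300 → 2637; Band 4 − 80 → 4072; Band 5 + 390 → 1994; Band 6 − 90 → 6116
→ [2409, 8337, 2637, 4072, 1994, 6116]
Period 2.
Births: 8337 * 0.509 = 4244, 2637 * 0.284 = 749 — total 4993
Band 2: 2409 * 0.984 = 2370
Band 3: 8337 * 0.963 = 8029
Band 4: 2637 * 0.977 = 2576
Band 5: 4072 * 0.972 = 3958
Band 6: 1994 * 0.957 + 6116 * 0.344 = 1908 + 2104 = 4012
Net migration: Band 1 − 350 → 4643; Band 2 + 170 → 2540; Band 3 − 300 → 7729; Band 4 − 80 → 2496; Band 5 + 390 → 4348; Band 6 − 90 → 3922
→ [4643, 2540, 7729, 2496, 4348, 3922]
Period 3.
Births: 2540 * 0.509 = 1293, 7729 * 0.284 = 2195 — total 3488
Band 2: 4643 * 0.984 = 4569
Band 3: 2540 * 0.963 = 2446
Band 4: 7729 * 0.977 = 7551
Band 5: 2496 * 0.972 = 2426
Band 6: 4348 * 0.957 + 3922 * 0.344 = 4161 + 1349 = 5510
Net migration: Band 1 − 350 → 3138; Band 2 + 170 → 4739; Band 3 − 300 → 2146; Band 4 − 80 → 7471; Band 5 + 390 → 2816; Band 6 − 90 → 5420
→ [3138, 4739, 2146, 7471, 2816, 5420]
Scenario B total after 3 periods: 25730
Difference B − A = 25730 − 24243 = 1487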